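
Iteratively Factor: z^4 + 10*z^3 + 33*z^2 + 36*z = (z)*(z^3 + 10*z^2 + 33*z + 36) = z*(z + 3)*(z^2 + 7*z + 12) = z*(z + 3)^2*(z + 4)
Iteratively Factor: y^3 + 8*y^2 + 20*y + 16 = (y + 2)*(y^2 + 6*y + 8) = (y + 2)^2*(y + 4)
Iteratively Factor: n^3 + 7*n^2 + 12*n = (n + 3)*(n^2 + 4*n) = (n + 3)*(n + 4)*(n)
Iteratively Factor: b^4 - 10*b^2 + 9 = (b + 1)*(b^3 - b^2 - 9*b + 9) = (b - 1)*(b + 1)*(b^2 - 9) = (b - 1)*(b + 1)*(b + 3)*(b - 3)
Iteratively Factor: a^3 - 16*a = (a)*(a^2 - 16) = a*(a - 4)*(a + 4)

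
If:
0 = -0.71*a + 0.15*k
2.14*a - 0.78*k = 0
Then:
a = 0.00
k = 0.00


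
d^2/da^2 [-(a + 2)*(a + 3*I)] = -2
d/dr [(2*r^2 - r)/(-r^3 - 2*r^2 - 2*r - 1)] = (2*r^4 - 2*r^3 - 6*r^2 - 4*r + 1)/(r^6 + 4*r^5 + 8*r^4 + 10*r^3 + 8*r^2 + 4*r + 1)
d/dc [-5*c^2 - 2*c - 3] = -10*c - 2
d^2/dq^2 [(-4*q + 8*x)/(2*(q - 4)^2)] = 4*(-q + 6*x - 8)/(q - 4)^4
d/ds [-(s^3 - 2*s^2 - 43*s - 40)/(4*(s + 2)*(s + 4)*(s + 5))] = (-13*s^2 - 32*s + 8)/(4*(s^4 + 12*s^3 + 52*s^2 + 96*s + 64))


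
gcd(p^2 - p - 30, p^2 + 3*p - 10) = p + 5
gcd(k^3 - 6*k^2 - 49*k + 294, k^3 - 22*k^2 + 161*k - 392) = k - 7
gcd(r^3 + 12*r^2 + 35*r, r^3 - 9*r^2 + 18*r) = r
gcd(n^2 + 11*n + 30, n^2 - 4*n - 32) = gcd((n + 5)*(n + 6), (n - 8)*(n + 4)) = 1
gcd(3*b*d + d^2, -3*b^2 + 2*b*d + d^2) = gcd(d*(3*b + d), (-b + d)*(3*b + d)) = 3*b + d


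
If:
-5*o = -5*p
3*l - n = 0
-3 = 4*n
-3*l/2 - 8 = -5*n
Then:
No Solution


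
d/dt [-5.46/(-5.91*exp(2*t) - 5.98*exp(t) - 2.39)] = (-64.5372*exp(t) - 32.6508)*exp(t)/(5.91*exp(2*t) + 5.98*exp(t) + 2.39)^2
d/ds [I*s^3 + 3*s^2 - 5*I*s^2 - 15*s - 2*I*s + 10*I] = 3*I*s^2 + s*(6 - 10*I) - 15 - 2*I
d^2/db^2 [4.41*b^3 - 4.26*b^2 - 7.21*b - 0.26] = 26.46*b - 8.52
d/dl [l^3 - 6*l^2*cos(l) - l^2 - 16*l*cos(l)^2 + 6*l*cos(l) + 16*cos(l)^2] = 6*l^2*sin(l) + 3*l^2 - 6*l*sin(l) + 16*l*sin(2*l) - 12*l*cos(l) - 2*l - 16*sin(2*l) - 16*cos(l)^2 + 6*cos(l)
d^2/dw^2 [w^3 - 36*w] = 6*w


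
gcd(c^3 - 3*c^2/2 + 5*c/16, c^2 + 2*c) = c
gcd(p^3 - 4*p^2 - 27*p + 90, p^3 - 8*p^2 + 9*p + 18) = p^2 - 9*p + 18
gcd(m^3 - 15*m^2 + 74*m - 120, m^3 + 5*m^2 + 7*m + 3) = 1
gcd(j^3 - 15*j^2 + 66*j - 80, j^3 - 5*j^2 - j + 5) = j - 5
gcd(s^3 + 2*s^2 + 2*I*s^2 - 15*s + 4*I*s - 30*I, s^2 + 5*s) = s + 5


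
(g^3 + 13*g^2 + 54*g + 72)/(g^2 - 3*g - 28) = (g^2 + 9*g + 18)/(g - 7)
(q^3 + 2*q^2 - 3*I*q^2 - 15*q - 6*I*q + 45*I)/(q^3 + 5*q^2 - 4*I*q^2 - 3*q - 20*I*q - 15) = (q - 3)/(q - I)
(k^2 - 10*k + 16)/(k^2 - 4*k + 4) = (k - 8)/(k - 2)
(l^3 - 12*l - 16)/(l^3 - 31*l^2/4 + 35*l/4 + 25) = 4*(l^2 + 4*l + 4)/(4*l^2 - 15*l - 25)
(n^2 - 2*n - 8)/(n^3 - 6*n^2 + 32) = 1/(n - 4)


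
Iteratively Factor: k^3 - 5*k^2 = (k)*(k^2 - 5*k) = k*(k - 5)*(k)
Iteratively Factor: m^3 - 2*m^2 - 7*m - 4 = (m + 1)*(m^2 - 3*m - 4) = (m - 4)*(m + 1)*(m + 1)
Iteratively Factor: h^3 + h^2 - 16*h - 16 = (h + 4)*(h^2 - 3*h - 4) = (h + 1)*(h + 4)*(h - 4)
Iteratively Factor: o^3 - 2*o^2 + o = (o)*(o^2 - 2*o + 1) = o*(o - 1)*(o - 1)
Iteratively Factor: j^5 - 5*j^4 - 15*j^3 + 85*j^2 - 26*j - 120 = (j + 1)*(j^4 - 6*j^3 - 9*j^2 + 94*j - 120) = (j - 2)*(j + 1)*(j^3 - 4*j^2 - 17*j + 60) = (j - 2)*(j + 1)*(j + 4)*(j^2 - 8*j + 15) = (j - 3)*(j - 2)*(j + 1)*(j + 4)*(j - 5)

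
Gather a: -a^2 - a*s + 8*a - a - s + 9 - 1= -a^2 + a*(7 - s) - s + 8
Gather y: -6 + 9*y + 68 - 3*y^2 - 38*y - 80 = -3*y^2 - 29*y - 18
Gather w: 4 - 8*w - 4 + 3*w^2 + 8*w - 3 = 3*w^2 - 3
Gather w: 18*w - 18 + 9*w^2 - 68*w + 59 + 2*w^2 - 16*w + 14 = 11*w^2 - 66*w + 55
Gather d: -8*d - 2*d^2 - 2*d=-2*d^2 - 10*d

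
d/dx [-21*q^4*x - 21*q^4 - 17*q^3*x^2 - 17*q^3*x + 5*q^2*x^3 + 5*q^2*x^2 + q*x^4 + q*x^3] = q*(-21*q^3 - 34*q^2*x - 17*q^2 + 15*q*x^2 + 10*q*x + 4*x^3 + 3*x^2)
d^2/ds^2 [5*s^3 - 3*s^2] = 30*s - 6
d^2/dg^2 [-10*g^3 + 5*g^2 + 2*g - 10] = 10 - 60*g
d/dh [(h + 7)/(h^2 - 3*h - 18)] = (h^2 - 3*h - (h + 7)*(2*h - 3) - 18)/(-h^2 + 3*h + 18)^2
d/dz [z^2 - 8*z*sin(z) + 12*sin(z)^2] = -8*z*cos(z) + 2*z - 8*sin(z) + 12*sin(2*z)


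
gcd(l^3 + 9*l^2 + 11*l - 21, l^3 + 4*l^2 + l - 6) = l^2 + 2*l - 3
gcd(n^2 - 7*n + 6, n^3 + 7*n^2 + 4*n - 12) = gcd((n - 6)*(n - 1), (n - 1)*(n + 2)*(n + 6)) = n - 1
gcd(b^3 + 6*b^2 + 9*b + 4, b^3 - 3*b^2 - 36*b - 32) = b^2 + 5*b + 4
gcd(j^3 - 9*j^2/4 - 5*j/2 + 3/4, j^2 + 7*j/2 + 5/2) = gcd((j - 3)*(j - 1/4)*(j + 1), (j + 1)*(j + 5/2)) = j + 1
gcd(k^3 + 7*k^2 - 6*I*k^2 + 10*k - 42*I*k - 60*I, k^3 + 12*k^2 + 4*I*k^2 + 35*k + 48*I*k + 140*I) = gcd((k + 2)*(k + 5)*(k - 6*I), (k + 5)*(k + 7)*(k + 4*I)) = k + 5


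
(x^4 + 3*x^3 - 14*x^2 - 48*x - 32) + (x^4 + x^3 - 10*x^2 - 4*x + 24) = 2*x^4 + 4*x^3 - 24*x^2 - 52*x - 8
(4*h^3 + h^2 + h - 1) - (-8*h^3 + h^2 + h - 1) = 12*h^3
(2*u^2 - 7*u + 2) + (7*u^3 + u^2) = 7*u^3 + 3*u^2 - 7*u + 2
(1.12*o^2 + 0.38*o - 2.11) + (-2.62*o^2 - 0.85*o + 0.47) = -1.5*o^2 - 0.47*o - 1.64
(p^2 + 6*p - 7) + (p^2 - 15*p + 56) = 2*p^2 - 9*p + 49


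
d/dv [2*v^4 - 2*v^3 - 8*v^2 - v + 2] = 8*v^3 - 6*v^2 - 16*v - 1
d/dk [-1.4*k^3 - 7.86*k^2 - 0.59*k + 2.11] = -4.2*k^2 - 15.72*k - 0.59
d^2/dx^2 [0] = 0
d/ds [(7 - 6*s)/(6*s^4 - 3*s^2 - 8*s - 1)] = 2*(-18*s^4 + 9*s^2 + 24*s - (6*s - 7)*(-12*s^3 + 3*s + 4) + 3)/(-6*s^4 + 3*s^2 + 8*s + 1)^2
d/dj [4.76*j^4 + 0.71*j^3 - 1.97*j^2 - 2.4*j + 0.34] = 19.04*j^3 + 2.13*j^2 - 3.94*j - 2.4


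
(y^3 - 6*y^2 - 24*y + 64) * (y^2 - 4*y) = y^5 - 10*y^4 + 160*y^2 - 256*y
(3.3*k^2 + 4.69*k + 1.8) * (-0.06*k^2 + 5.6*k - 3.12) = -0.198*k^4 + 18.1986*k^3 + 15.86*k^2 - 4.5528*k - 5.616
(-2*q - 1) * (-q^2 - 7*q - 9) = 2*q^3 + 15*q^2 + 25*q + 9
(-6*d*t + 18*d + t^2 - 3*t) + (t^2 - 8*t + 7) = -6*d*t + 18*d + 2*t^2 - 11*t + 7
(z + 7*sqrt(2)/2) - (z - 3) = 3 + 7*sqrt(2)/2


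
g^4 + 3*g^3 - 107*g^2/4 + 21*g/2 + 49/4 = (g - 7/2)*(g - 1)*(g + 1/2)*(g + 7)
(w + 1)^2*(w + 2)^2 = w^4 + 6*w^3 + 13*w^2 + 12*w + 4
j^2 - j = j*(j - 1)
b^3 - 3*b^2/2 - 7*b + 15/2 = (b - 3)*(b - 1)*(b + 5/2)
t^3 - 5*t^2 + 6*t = t*(t - 3)*(t - 2)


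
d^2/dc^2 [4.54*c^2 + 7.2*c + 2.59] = 9.08000000000000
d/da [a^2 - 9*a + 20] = 2*a - 9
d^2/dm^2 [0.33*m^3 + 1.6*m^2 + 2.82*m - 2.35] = 1.98*m + 3.2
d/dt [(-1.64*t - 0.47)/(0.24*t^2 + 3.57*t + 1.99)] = (0.3936*t^2 + 0.2256*t - 1.5857)/(0.0576*t^4 + 1.7136*t^3 + 13.7001*t^2 + 14.2086*t + 3.9601)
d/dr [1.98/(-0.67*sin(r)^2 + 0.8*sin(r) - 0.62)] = (2.6532*sin(r) - 1.584)*cos(r)/(0.67*sin(r)^2 - 0.8*sin(r) + 0.62)^2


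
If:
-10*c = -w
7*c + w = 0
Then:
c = 0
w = 0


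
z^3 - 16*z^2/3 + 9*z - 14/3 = (z - 7/3)*(z - 2)*(z - 1)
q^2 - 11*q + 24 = (q - 8)*(q - 3)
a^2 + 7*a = a*(a + 7)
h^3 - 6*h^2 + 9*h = h*(h - 3)^2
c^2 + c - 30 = (c - 5)*(c + 6)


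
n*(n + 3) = n^2 + 3*n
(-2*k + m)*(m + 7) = -2*k*m - 14*k + m^2 + 7*m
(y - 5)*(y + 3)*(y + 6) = y^3 + 4*y^2 - 27*y - 90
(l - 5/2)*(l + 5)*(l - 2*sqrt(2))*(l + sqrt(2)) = l^4 - sqrt(2)*l^3 + 5*l^3/2 - 33*l^2/2 - 5*sqrt(2)*l^2/2 - 10*l + 25*sqrt(2)*l/2 + 50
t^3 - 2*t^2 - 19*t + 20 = (t - 5)*(t - 1)*(t + 4)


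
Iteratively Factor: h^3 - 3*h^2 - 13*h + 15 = (h - 1)*(h^2 - 2*h - 15) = (h - 5)*(h - 1)*(h + 3)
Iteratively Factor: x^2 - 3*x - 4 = (x + 1)*(x - 4)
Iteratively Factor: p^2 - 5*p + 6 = (p - 3)*(p - 2)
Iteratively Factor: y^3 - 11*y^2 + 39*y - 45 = (y - 3)*(y^2 - 8*y + 15) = (y - 5)*(y - 3)*(y - 3)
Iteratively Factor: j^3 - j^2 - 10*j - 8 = (j + 2)*(j^2 - 3*j - 4) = (j - 4)*(j + 2)*(j + 1)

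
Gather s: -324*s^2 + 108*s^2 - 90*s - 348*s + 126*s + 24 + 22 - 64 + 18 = -216*s^2 - 312*s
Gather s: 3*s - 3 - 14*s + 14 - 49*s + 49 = 60 - 60*s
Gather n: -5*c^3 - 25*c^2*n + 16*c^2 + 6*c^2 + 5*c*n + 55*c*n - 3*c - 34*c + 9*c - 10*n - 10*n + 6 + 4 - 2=-5*c^3 + 22*c^2 - 28*c + n*(-25*c^2 + 60*c - 20) + 8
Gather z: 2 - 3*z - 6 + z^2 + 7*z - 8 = z^2 + 4*z - 12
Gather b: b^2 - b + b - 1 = b^2 - 1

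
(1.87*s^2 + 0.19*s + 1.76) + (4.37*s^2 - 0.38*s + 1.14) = 6.24*s^2 - 0.19*s + 2.9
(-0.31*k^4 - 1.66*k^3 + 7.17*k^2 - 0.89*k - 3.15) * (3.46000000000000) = -1.0726*k^4 - 5.7436*k^3 + 24.8082*k^2 - 3.0794*k - 10.899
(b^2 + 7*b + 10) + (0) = b^2 + 7*b + 10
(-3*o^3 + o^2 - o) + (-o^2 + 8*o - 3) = -3*o^3 + 7*o - 3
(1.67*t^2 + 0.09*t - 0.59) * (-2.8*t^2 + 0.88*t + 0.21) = -4.676*t^4 + 1.2176*t^3 + 2.0819*t^2 - 0.5003*t - 0.1239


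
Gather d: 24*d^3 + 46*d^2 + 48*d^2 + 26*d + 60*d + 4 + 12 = 24*d^3 + 94*d^2 + 86*d + 16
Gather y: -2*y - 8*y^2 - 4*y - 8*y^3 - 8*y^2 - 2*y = -8*y^3 - 16*y^2 - 8*y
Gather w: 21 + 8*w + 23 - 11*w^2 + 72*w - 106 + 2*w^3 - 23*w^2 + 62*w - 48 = 2*w^3 - 34*w^2 + 142*w - 110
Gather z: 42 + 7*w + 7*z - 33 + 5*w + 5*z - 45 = 12*w + 12*z - 36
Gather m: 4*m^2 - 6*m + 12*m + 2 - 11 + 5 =4*m^2 + 6*m - 4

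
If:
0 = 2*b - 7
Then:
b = 7/2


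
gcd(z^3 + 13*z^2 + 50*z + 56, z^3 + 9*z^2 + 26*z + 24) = z^2 + 6*z + 8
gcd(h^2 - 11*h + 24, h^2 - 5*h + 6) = h - 3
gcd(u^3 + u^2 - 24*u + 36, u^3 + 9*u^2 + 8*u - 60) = u^2 + 4*u - 12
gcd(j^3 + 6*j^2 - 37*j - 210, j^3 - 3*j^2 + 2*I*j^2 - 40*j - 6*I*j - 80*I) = j + 5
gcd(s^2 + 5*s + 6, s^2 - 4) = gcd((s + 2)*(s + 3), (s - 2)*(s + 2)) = s + 2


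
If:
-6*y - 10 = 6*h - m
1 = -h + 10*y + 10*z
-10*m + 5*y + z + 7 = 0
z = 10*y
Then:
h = -685/443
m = 1534/2215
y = -11/2215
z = -22/443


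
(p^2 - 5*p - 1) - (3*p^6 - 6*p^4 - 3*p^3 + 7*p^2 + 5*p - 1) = -3*p^6 + 6*p^4 + 3*p^3 - 6*p^2 - 10*p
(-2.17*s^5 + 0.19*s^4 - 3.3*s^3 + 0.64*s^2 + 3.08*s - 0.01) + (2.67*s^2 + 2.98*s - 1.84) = -2.17*s^5 + 0.19*s^4 - 3.3*s^3 + 3.31*s^2 + 6.06*s - 1.85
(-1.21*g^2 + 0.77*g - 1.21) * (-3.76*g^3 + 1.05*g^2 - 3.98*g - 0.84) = 4.5496*g^5 - 4.1657*g^4 + 10.1739*g^3 - 3.3187*g^2 + 4.169*g + 1.0164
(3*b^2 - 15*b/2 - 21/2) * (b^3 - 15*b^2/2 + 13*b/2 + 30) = 3*b^5 - 30*b^4 + 261*b^3/4 + 120*b^2 - 1173*b/4 - 315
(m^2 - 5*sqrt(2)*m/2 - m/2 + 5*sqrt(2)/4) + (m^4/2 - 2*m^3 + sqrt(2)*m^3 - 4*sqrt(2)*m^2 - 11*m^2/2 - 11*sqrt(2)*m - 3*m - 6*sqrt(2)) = m^4/2 - 2*m^3 + sqrt(2)*m^3 - 4*sqrt(2)*m^2 - 9*m^2/2 - 27*sqrt(2)*m/2 - 7*m/2 - 19*sqrt(2)/4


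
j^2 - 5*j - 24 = (j - 8)*(j + 3)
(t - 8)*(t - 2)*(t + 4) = t^3 - 6*t^2 - 24*t + 64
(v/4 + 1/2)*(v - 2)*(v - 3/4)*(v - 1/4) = v^4/4 - v^3/4 - 61*v^2/64 + v - 3/16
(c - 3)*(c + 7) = c^2 + 4*c - 21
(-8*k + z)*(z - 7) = -8*k*z + 56*k + z^2 - 7*z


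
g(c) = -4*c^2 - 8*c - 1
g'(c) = -8*c - 8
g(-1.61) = 1.51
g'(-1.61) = 4.88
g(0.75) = -9.25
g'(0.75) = -14.00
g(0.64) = -7.76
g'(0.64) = -13.12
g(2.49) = -45.72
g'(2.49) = -27.92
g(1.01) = -13.16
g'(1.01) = -16.08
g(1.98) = -32.52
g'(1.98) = -23.84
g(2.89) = -57.53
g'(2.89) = -31.12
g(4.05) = -99.01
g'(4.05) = -40.40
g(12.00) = -673.00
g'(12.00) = -104.00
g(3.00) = -61.00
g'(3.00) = -32.00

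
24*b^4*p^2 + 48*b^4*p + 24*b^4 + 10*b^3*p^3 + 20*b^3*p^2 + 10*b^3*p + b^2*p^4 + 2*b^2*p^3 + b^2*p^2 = (4*b + p)*(6*b + p)*(b*p + b)^2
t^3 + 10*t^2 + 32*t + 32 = (t + 2)*(t + 4)^2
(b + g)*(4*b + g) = 4*b^2 + 5*b*g + g^2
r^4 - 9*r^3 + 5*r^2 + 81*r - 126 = (r - 7)*(r - 3)*(r - 2)*(r + 3)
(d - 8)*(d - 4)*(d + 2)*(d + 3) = d^4 - 7*d^3 - 22*d^2 + 88*d + 192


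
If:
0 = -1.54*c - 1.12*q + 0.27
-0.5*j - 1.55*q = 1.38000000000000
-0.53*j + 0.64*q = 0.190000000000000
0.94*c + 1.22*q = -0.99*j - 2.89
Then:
No Solution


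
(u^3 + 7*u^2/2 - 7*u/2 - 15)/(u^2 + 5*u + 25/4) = 2*(u^2 + u - 6)/(2*u + 5)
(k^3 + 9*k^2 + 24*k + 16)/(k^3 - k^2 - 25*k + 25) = (k^3 + 9*k^2 + 24*k + 16)/(k^3 - k^2 - 25*k + 25)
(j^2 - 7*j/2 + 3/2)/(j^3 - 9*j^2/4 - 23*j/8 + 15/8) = 4/(4*j + 5)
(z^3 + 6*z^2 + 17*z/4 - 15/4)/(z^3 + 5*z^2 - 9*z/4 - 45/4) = (2*z - 1)/(2*z - 3)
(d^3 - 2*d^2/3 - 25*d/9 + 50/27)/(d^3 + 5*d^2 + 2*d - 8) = (27*d^3 - 18*d^2 - 75*d + 50)/(27*(d^3 + 5*d^2 + 2*d - 8))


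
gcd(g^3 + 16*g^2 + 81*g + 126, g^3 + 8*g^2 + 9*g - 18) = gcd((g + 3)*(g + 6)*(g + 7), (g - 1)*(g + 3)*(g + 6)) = g^2 + 9*g + 18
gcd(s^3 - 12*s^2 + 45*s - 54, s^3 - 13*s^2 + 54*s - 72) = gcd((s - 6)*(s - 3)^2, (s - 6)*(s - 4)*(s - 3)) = s^2 - 9*s + 18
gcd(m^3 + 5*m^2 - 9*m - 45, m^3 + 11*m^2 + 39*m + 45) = m^2 + 8*m + 15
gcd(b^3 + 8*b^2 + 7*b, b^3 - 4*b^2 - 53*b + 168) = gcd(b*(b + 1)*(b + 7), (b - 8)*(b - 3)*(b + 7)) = b + 7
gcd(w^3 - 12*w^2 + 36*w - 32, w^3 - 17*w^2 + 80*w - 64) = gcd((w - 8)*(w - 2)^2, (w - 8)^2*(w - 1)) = w - 8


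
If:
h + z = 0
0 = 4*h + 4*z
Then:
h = -z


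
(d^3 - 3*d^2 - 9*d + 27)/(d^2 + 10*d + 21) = (d^2 - 6*d + 9)/(d + 7)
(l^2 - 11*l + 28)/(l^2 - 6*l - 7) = (l - 4)/(l + 1)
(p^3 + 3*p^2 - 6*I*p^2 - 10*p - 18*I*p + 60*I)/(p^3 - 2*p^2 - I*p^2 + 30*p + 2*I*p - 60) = (p + 5)/(p + 5*I)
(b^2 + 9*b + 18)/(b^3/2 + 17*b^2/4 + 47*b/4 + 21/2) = 4*(b + 6)/(2*b^2 + 11*b + 14)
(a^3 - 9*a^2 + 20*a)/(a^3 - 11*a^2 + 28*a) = (a - 5)/(a - 7)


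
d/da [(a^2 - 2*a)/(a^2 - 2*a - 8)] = 16*(1 - a)/(a^4 - 4*a^3 - 12*a^2 + 32*a + 64)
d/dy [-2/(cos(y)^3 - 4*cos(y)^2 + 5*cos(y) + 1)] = 2*(-3*cos(y)^2 + 8*cos(y) - 5)*sin(y)/(cos(y)^3 - 4*cos(y)^2 + 5*cos(y) + 1)^2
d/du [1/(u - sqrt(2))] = -1/(u - sqrt(2))^2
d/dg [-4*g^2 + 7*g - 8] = 7 - 8*g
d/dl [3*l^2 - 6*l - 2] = 6*l - 6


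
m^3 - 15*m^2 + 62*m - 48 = (m - 8)*(m - 6)*(m - 1)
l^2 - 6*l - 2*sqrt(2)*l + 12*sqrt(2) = (l - 6)*(l - 2*sqrt(2))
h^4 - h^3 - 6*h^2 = h^2*(h - 3)*(h + 2)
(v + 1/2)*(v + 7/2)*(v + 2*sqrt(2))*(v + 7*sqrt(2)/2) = v^4 + 4*v^3 + 11*sqrt(2)*v^3/2 + 63*v^2/4 + 22*sqrt(2)*v^2 + 77*sqrt(2)*v/8 + 56*v + 49/2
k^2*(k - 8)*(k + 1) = k^4 - 7*k^3 - 8*k^2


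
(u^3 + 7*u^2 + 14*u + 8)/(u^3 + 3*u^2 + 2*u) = (u + 4)/u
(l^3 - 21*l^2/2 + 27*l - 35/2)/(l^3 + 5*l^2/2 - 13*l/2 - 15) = (l^2 - 8*l + 7)/(l^2 + 5*l + 6)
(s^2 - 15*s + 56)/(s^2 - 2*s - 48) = (s - 7)/(s + 6)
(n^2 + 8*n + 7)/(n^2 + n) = (n + 7)/n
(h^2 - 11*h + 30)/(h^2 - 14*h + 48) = (h - 5)/(h - 8)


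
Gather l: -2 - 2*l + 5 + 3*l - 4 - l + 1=0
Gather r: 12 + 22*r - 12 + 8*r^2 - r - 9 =8*r^2 + 21*r - 9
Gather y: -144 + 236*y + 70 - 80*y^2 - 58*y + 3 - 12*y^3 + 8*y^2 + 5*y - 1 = -12*y^3 - 72*y^2 + 183*y - 72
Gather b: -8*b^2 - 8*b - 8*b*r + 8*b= -8*b^2 - 8*b*r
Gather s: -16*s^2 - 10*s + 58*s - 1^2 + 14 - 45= -16*s^2 + 48*s - 32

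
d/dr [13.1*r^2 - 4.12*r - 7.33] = 26.2*r - 4.12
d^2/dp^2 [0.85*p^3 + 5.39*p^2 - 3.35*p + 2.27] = 5.1*p + 10.78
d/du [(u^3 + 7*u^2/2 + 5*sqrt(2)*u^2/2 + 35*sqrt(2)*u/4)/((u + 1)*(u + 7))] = (4*u^4 + 64*u^3 + 45*sqrt(2)*u^2 + 196*u^2 + 196*u + 140*sqrt(2)*u + 245*sqrt(2))/(4*(u^4 + 16*u^3 + 78*u^2 + 112*u + 49))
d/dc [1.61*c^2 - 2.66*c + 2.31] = 3.22*c - 2.66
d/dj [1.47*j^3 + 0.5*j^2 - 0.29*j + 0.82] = 4.41*j^2 + 1.0*j - 0.29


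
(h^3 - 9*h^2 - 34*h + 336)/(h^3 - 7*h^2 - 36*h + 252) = (h - 8)/(h - 6)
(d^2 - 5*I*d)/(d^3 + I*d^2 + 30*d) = 1/(d + 6*I)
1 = 1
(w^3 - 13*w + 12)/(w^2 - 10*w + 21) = (w^2 + 3*w - 4)/(w - 7)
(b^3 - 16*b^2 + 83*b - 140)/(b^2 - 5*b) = b - 11 + 28/b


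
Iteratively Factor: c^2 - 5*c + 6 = (c - 2)*(c - 3)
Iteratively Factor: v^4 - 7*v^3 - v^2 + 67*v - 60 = (v + 3)*(v^3 - 10*v^2 + 29*v - 20) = (v - 1)*(v + 3)*(v^2 - 9*v + 20) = (v - 5)*(v - 1)*(v + 3)*(v - 4)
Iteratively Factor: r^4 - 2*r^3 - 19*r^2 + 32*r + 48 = (r + 1)*(r^3 - 3*r^2 - 16*r + 48) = (r - 3)*(r + 1)*(r^2 - 16) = (r - 4)*(r - 3)*(r + 1)*(r + 4)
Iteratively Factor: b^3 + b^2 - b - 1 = (b + 1)*(b^2 - 1) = (b + 1)^2*(b - 1)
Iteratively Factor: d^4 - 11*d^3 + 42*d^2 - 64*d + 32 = (d - 1)*(d^3 - 10*d^2 + 32*d - 32) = (d - 4)*(d - 1)*(d^2 - 6*d + 8) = (d - 4)^2*(d - 1)*(d - 2)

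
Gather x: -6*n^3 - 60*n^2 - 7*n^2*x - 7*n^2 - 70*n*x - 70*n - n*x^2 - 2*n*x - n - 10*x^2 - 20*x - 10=-6*n^3 - 67*n^2 - 71*n + x^2*(-n - 10) + x*(-7*n^2 - 72*n - 20) - 10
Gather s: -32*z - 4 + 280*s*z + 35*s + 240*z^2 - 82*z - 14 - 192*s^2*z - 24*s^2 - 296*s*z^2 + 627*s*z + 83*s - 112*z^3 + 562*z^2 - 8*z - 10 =s^2*(-192*z - 24) + s*(-296*z^2 + 907*z + 118) - 112*z^3 + 802*z^2 - 122*z - 28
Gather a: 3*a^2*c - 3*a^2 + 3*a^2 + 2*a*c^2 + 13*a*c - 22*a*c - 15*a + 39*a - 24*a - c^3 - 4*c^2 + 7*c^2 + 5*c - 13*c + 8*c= 3*a^2*c + a*(2*c^2 - 9*c) - c^3 + 3*c^2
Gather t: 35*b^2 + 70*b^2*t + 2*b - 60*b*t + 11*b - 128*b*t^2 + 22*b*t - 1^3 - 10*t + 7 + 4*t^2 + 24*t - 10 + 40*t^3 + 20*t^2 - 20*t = 35*b^2 + 13*b + 40*t^3 + t^2*(24 - 128*b) + t*(70*b^2 - 38*b - 6) - 4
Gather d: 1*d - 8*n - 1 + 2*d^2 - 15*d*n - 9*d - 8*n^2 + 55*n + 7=2*d^2 + d*(-15*n - 8) - 8*n^2 + 47*n + 6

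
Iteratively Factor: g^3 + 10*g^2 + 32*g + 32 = (g + 2)*(g^2 + 8*g + 16) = (g + 2)*(g + 4)*(g + 4)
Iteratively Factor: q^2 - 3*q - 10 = (q + 2)*(q - 5)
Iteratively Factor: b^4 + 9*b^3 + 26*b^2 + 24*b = (b + 3)*(b^3 + 6*b^2 + 8*b) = (b + 2)*(b + 3)*(b^2 + 4*b) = (b + 2)*(b + 3)*(b + 4)*(b)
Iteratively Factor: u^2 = (u)*(u)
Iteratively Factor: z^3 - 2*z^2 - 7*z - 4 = (z + 1)*(z^2 - 3*z - 4) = (z + 1)^2*(z - 4)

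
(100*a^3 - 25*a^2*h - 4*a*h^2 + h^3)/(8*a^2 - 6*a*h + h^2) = (25*a^2 - h^2)/(2*a - h)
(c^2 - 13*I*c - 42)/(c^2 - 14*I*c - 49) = (c - 6*I)/(c - 7*I)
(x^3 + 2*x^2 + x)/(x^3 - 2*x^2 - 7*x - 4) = x/(x - 4)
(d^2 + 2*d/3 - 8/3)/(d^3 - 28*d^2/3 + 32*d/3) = (d + 2)/(d*(d - 8))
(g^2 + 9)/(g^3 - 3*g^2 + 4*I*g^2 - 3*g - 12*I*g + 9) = (g - 3*I)/(g^2 + g*(-3 + I) - 3*I)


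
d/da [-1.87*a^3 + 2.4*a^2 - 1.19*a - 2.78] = -5.61*a^2 + 4.8*a - 1.19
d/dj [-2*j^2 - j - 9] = -4*j - 1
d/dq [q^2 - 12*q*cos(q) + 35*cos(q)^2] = 12*q*sin(q) + 2*q - 35*sin(2*q) - 12*cos(q)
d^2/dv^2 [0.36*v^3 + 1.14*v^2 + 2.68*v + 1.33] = 2.16*v + 2.28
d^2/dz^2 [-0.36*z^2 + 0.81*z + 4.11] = -0.720000000000000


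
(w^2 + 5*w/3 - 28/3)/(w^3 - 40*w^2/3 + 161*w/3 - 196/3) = (w + 4)/(w^2 - 11*w + 28)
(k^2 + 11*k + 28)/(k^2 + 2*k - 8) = (k + 7)/(k - 2)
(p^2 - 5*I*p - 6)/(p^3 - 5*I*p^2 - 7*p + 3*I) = (p - 2*I)/(p^2 - 2*I*p - 1)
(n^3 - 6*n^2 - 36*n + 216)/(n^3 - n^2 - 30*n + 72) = (n^2 - 12*n + 36)/(n^2 - 7*n + 12)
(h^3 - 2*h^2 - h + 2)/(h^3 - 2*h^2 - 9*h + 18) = (h^2 - 1)/(h^2 - 9)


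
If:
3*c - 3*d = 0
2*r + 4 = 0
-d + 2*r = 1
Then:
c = -5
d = -5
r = -2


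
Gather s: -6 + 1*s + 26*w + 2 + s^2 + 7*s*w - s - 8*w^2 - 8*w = s^2 + 7*s*w - 8*w^2 + 18*w - 4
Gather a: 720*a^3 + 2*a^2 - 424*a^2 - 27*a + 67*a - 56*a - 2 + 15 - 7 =720*a^3 - 422*a^2 - 16*a + 6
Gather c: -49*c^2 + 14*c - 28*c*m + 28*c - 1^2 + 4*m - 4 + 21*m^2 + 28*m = -49*c^2 + c*(42 - 28*m) + 21*m^2 + 32*m - 5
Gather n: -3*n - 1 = -3*n - 1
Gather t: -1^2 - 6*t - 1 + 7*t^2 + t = 7*t^2 - 5*t - 2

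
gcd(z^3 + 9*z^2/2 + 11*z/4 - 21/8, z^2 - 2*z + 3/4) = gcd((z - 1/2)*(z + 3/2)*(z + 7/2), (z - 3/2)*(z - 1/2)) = z - 1/2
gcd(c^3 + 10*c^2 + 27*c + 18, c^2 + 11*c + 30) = c + 6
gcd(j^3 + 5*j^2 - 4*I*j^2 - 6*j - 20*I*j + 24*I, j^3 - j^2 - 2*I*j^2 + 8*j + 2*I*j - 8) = j^2 + j*(-1 - 4*I) + 4*I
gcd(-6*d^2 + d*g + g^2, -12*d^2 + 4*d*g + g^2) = 2*d - g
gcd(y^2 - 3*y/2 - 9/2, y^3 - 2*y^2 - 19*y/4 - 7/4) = 1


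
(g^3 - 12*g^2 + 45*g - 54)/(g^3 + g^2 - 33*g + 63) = (g - 6)/(g + 7)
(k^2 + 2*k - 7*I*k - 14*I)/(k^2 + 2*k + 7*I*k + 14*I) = (k - 7*I)/(k + 7*I)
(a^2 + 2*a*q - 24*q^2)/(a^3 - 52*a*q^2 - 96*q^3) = (-a + 4*q)/(-a^2 + 6*a*q + 16*q^2)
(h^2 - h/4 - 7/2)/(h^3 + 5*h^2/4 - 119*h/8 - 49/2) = 2*(h - 2)/(2*h^2 - h - 28)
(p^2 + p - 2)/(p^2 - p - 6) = (p - 1)/(p - 3)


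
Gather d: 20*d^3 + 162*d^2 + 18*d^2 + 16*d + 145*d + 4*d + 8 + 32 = 20*d^3 + 180*d^2 + 165*d + 40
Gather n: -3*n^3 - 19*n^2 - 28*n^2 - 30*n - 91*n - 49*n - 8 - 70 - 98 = -3*n^3 - 47*n^2 - 170*n - 176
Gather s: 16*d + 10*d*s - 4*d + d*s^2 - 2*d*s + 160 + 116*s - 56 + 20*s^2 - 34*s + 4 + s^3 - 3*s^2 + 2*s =12*d + s^3 + s^2*(d + 17) + s*(8*d + 84) + 108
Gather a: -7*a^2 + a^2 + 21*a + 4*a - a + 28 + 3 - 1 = -6*a^2 + 24*a + 30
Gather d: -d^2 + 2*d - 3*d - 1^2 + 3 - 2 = -d^2 - d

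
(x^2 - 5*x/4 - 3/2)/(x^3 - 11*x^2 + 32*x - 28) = (x + 3/4)/(x^2 - 9*x + 14)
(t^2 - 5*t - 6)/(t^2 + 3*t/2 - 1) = 2*(t^2 - 5*t - 6)/(2*t^2 + 3*t - 2)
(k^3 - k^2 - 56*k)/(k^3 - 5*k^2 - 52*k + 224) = k/(k - 4)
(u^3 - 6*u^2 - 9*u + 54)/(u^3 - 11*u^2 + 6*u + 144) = (u - 3)/(u - 8)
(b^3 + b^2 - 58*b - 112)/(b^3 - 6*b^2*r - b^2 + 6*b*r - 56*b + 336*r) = (-b - 2)/(-b + 6*r)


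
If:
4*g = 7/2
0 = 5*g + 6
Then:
No Solution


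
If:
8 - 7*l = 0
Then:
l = 8/7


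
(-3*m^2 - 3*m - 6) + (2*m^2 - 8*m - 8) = -m^2 - 11*m - 14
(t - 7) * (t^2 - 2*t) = t^3 - 9*t^2 + 14*t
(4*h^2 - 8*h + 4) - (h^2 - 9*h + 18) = 3*h^2 + h - 14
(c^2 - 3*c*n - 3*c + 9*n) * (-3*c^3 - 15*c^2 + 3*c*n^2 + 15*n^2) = -3*c^5 + 9*c^4*n - 6*c^4 + 3*c^3*n^2 + 18*c^3*n + 45*c^3 - 9*c^2*n^3 + 6*c^2*n^2 - 135*c^2*n - 18*c*n^3 - 45*c*n^2 + 135*n^3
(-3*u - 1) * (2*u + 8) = -6*u^2 - 26*u - 8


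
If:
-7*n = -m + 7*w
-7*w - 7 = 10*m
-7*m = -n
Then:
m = 7/38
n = 49/38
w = -24/19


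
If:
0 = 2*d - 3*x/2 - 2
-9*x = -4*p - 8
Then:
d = 3*x/4 + 1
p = 9*x/4 - 2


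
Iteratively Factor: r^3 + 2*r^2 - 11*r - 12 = (r + 4)*(r^2 - 2*r - 3) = (r + 1)*(r + 4)*(r - 3)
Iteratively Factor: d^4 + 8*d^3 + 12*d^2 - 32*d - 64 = (d + 4)*(d^3 + 4*d^2 - 4*d - 16) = (d - 2)*(d + 4)*(d^2 + 6*d + 8) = (d - 2)*(d + 2)*(d + 4)*(d + 4)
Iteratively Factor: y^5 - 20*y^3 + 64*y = (y)*(y^4 - 20*y^2 + 64) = y*(y - 4)*(y^3 + 4*y^2 - 4*y - 16) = y*(y - 4)*(y - 2)*(y^2 + 6*y + 8) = y*(y - 4)*(y - 2)*(y + 2)*(y + 4)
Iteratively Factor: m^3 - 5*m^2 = (m - 5)*(m^2) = m*(m - 5)*(m)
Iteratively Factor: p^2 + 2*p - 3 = (p - 1)*(p + 3)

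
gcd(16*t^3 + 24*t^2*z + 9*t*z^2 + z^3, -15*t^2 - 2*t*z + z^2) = 1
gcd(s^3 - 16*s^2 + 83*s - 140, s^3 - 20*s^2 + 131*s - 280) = s^2 - 12*s + 35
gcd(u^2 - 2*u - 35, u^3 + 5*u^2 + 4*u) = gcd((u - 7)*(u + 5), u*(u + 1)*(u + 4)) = 1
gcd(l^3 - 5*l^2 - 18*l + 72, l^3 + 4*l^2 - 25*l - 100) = l + 4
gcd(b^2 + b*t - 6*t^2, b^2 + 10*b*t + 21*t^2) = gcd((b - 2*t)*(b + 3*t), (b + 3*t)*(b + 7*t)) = b + 3*t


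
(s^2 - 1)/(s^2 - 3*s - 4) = (s - 1)/(s - 4)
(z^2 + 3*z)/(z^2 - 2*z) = (z + 3)/(z - 2)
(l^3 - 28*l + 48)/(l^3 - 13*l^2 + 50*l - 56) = (l + 6)/(l - 7)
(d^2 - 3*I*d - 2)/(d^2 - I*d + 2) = (d - I)/(d + I)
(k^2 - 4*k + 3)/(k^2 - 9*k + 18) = (k - 1)/(k - 6)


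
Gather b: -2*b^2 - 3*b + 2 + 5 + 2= -2*b^2 - 3*b + 9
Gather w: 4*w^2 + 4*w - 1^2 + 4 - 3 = 4*w^2 + 4*w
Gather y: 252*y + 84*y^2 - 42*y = 84*y^2 + 210*y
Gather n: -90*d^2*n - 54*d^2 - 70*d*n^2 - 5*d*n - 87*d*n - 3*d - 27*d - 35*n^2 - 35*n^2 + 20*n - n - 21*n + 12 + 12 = -54*d^2 - 30*d + n^2*(-70*d - 70) + n*(-90*d^2 - 92*d - 2) + 24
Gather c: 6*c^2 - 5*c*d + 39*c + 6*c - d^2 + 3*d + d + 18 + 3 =6*c^2 + c*(45 - 5*d) - d^2 + 4*d + 21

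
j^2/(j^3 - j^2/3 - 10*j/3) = 3*j/(3*j^2 - j - 10)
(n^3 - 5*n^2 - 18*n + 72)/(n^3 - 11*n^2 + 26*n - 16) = (n^3 - 5*n^2 - 18*n + 72)/(n^3 - 11*n^2 + 26*n - 16)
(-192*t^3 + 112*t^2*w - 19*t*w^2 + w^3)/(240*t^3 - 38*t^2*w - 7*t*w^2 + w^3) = (-24*t^2 + 11*t*w - w^2)/(30*t^2 - t*w - w^2)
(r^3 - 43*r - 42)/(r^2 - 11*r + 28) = (r^2 + 7*r + 6)/(r - 4)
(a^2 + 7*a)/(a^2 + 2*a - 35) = a/(a - 5)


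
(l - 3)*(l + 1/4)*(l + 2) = l^3 - 3*l^2/4 - 25*l/4 - 3/2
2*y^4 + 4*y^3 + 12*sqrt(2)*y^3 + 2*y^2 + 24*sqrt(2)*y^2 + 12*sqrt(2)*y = y*(y + 6*sqrt(2))*(sqrt(2)*y + sqrt(2))^2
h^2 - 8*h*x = h*(h - 8*x)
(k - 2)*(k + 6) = k^2 + 4*k - 12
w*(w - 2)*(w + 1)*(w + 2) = w^4 + w^3 - 4*w^2 - 4*w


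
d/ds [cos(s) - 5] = -sin(s)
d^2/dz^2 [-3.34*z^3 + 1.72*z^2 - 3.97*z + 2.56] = 3.44 - 20.04*z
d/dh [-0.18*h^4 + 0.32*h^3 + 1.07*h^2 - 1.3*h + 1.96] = -0.72*h^3 + 0.96*h^2 + 2.14*h - 1.3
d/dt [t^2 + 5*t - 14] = 2*t + 5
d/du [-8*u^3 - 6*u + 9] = -24*u^2 - 6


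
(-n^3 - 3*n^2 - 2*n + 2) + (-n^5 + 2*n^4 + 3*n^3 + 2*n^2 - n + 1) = -n^5 + 2*n^4 + 2*n^3 - n^2 - 3*n + 3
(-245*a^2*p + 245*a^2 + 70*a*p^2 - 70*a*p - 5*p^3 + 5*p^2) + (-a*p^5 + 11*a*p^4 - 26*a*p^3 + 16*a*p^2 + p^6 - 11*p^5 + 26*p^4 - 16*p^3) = -245*a^2*p + 245*a^2 - a*p^5 + 11*a*p^4 - 26*a*p^3 + 86*a*p^2 - 70*a*p + p^6 - 11*p^5 + 26*p^4 - 21*p^3 + 5*p^2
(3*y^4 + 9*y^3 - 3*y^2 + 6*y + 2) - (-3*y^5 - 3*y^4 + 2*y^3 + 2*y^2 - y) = 3*y^5 + 6*y^4 + 7*y^3 - 5*y^2 + 7*y + 2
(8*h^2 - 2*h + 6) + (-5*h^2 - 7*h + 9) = 3*h^2 - 9*h + 15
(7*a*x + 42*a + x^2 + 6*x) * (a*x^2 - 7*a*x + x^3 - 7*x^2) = 7*a^2*x^3 - 7*a^2*x^2 - 294*a^2*x + 8*a*x^4 - 8*a*x^3 - 336*a*x^2 + x^5 - x^4 - 42*x^3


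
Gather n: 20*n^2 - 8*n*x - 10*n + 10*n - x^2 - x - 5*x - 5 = 20*n^2 - 8*n*x - x^2 - 6*x - 5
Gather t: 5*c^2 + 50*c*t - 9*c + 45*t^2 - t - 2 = 5*c^2 - 9*c + 45*t^2 + t*(50*c - 1) - 2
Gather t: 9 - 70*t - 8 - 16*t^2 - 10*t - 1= -16*t^2 - 80*t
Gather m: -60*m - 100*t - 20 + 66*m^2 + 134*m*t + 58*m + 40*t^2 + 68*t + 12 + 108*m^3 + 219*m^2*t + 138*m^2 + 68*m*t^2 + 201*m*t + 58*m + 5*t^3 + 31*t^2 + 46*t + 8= 108*m^3 + m^2*(219*t + 204) + m*(68*t^2 + 335*t + 56) + 5*t^3 + 71*t^2 + 14*t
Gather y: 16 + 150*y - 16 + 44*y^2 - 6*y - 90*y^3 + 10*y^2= -90*y^3 + 54*y^2 + 144*y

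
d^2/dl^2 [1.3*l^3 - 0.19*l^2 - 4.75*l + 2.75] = 7.8*l - 0.38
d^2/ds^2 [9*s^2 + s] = 18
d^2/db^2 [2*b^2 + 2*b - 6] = 4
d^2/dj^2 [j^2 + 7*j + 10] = 2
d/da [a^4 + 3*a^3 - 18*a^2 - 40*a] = 4*a^3 + 9*a^2 - 36*a - 40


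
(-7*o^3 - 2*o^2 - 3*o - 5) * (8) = -56*o^3 - 16*o^2 - 24*o - 40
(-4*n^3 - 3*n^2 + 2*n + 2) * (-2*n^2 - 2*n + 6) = 8*n^5 + 14*n^4 - 22*n^3 - 26*n^2 + 8*n + 12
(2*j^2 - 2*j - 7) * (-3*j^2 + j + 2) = -6*j^4 + 8*j^3 + 23*j^2 - 11*j - 14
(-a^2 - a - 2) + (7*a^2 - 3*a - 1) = 6*a^2 - 4*a - 3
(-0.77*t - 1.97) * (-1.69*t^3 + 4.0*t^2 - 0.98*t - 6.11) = 1.3013*t^4 + 0.2493*t^3 - 7.1254*t^2 + 6.6353*t + 12.0367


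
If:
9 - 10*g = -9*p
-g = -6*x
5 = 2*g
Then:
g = 5/2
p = 16/9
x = 5/12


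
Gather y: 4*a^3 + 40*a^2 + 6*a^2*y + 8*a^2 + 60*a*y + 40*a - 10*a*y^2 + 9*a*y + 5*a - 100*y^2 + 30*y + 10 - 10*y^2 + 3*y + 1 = 4*a^3 + 48*a^2 + 45*a + y^2*(-10*a - 110) + y*(6*a^2 + 69*a + 33) + 11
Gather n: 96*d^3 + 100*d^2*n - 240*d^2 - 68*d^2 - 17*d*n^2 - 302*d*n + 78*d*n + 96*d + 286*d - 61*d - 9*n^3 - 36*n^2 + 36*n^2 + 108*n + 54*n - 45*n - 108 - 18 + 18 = 96*d^3 - 308*d^2 - 17*d*n^2 + 321*d - 9*n^3 + n*(100*d^2 - 224*d + 117) - 108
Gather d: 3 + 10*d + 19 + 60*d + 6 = 70*d + 28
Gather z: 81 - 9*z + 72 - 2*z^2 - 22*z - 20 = -2*z^2 - 31*z + 133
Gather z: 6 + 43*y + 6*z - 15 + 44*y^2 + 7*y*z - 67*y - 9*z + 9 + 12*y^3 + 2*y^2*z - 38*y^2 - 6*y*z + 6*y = 12*y^3 + 6*y^2 - 18*y + z*(2*y^2 + y - 3)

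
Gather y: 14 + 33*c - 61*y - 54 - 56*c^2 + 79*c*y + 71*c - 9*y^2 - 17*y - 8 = -56*c^2 + 104*c - 9*y^2 + y*(79*c - 78) - 48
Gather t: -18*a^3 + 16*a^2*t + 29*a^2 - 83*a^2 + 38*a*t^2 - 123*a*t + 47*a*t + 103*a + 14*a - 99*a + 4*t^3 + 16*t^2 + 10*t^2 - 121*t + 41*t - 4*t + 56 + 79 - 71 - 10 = -18*a^3 - 54*a^2 + 18*a + 4*t^3 + t^2*(38*a + 26) + t*(16*a^2 - 76*a - 84) + 54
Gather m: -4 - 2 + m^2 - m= m^2 - m - 6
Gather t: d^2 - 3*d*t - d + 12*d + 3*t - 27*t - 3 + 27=d^2 + 11*d + t*(-3*d - 24) + 24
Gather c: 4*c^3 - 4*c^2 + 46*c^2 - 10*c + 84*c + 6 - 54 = 4*c^3 + 42*c^2 + 74*c - 48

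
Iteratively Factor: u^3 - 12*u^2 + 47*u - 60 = (u - 5)*(u^2 - 7*u + 12) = (u - 5)*(u - 4)*(u - 3)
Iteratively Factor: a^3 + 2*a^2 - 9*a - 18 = (a + 2)*(a^2 - 9) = (a - 3)*(a + 2)*(a + 3)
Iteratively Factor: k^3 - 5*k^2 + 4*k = (k - 4)*(k^2 - k) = k*(k - 4)*(k - 1)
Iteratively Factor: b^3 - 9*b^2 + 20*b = (b)*(b^2 - 9*b + 20) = b*(b - 4)*(b - 5)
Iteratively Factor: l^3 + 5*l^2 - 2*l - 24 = (l - 2)*(l^2 + 7*l + 12) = (l - 2)*(l + 3)*(l + 4)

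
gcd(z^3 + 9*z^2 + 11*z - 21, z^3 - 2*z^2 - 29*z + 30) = z - 1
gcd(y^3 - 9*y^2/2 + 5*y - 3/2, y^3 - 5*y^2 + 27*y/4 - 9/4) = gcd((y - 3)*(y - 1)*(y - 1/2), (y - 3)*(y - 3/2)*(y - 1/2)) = y^2 - 7*y/2 + 3/2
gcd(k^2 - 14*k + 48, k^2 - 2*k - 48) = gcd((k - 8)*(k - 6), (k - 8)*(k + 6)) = k - 8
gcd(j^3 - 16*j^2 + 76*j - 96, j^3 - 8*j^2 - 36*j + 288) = j^2 - 14*j + 48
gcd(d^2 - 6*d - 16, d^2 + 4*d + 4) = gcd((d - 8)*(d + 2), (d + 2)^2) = d + 2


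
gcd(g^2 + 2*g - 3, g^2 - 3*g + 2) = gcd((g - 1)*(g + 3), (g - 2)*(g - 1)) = g - 1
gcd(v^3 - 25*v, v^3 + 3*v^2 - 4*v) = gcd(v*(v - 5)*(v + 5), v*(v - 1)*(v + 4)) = v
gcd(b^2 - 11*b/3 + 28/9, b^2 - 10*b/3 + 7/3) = b - 7/3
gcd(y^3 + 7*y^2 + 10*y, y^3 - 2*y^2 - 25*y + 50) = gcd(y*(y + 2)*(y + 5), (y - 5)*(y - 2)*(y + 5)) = y + 5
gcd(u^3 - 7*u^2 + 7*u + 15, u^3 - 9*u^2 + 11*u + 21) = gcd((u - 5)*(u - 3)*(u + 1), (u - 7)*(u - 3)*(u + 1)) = u^2 - 2*u - 3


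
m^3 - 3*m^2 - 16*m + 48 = (m - 4)*(m - 3)*(m + 4)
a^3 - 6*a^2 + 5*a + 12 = (a - 4)*(a - 3)*(a + 1)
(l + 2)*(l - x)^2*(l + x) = l^4 - l^3*x + 2*l^3 - l^2*x^2 - 2*l^2*x + l*x^3 - 2*l*x^2 + 2*x^3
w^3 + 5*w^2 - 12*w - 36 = (w - 3)*(w + 2)*(w + 6)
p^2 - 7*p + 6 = (p - 6)*(p - 1)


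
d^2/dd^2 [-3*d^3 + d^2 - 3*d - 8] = 2 - 18*d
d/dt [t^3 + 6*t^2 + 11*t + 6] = 3*t^2 + 12*t + 11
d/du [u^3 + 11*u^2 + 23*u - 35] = 3*u^2 + 22*u + 23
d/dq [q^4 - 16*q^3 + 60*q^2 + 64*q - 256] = 4*q^3 - 48*q^2 + 120*q + 64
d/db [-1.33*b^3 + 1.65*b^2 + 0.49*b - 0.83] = -3.99*b^2 + 3.3*b + 0.49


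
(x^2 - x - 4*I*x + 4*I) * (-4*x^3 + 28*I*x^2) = -4*x^5 + 4*x^4 + 44*I*x^4 + 112*x^3 - 44*I*x^3 - 112*x^2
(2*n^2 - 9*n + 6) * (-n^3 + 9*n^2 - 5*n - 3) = -2*n^5 + 27*n^4 - 97*n^3 + 93*n^2 - 3*n - 18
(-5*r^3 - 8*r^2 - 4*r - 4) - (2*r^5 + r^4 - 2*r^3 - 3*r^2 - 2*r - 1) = -2*r^5 - r^4 - 3*r^3 - 5*r^2 - 2*r - 3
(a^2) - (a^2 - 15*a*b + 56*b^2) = 15*a*b - 56*b^2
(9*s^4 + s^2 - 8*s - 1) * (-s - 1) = -9*s^5 - 9*s^4 - s^3 + 7*s^2 + 9*s + 1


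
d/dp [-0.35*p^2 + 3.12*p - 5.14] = 3.12 - 0.7*p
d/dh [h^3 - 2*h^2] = h*(3*h - 4)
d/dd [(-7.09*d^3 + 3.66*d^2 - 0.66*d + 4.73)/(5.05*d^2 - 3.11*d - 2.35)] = (-35.8045*d^4 + 44.0998*d^3 + 41.9349*d^2 - 64.975*d + 16.2613)/(25.5025*d^4 - 31.411*d^3 - 14.0629*d^2 + 14.617*d + 5.5225)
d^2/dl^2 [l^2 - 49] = 2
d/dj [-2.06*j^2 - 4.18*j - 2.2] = -4.12*j - 4.18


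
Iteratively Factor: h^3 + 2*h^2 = (h + 2)*(h^2) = h*(h + 2)*(h)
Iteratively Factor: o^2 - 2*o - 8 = (o + 2)*(o - 4)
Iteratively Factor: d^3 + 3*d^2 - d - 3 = (d + 1)*(d^2 + 2*d - 3) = (d - 1)*(d + 1)*(d + 3)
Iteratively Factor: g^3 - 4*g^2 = (g - 4)*(g^2) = g*(g - 4)*(g)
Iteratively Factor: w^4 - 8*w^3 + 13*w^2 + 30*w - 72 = (w + 2)*(w^3 - 10*w^2 + 33*w - 36) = (w - 3)*(w + 2)*(w^2 - 7*w + 12) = (w - 4)*(w - 3)*(w + 2)*(w - 3)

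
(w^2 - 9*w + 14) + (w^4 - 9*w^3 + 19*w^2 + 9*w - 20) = w^4 - 9*w^3 + 20*w^2 - 6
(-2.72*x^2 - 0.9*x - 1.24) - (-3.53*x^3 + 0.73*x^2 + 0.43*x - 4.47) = 3.53*x^3 - 3.45*x^2 - 1.33*x + 3.23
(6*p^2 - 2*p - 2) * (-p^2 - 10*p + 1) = -6*p^4 - 58*p^3 + 28*p^2 + 18*p - 2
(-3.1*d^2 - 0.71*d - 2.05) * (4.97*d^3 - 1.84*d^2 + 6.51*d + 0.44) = -15.407*d^5 + 2.1753*d^4 - 29.0631*d^3 - 2.2141*d^2 - 13.6579*d - 0.902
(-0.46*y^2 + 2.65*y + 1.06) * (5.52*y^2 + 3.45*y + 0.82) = -2.5392*y^4 + 13.041*y^3 + 14.6165*y^2 + 5.83*y + 0.8692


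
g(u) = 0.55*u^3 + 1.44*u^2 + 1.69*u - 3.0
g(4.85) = 101.82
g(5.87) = 167.78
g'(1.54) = 10.04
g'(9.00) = 161.26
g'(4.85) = 54.47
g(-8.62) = -262.85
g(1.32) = 3.00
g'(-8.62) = 99.47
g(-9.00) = -302.52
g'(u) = 1.65*u^2 + 2.88*u + 1.69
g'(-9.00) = 109.42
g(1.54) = 5.03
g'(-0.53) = 0.63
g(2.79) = 24.87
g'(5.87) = 75.45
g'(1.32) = 8.37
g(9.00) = 529.80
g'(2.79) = 22.57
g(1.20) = 2.05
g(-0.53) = -3.57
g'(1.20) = 7.52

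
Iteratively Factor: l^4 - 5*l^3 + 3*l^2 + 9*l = (l)*(l^3 - 5*l^2 + 3*l + 9) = l*(l - 3)*(l^2 - 2*l - 3) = l*(l - 3)^2*(l + 1)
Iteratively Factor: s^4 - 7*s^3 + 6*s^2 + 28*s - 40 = (s - 5)*(s^3 - 2*s^2 - 4*s + 8) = (s - 5)*(s + 2)*(s^2 - 4*s + 4) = (s - 5)*(s - 2)*(s + 2)*(s - 2)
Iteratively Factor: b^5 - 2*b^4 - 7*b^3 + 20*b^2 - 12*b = (b - 1)*(b^4 - b^3 - 8*b^2 + 12*b) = b*(b - 1)*(b^3 - b^2 - 8*b + 12) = b*(b - 2)*(b - 1)*(b^2 + b - 6) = b*(b - 2)*(b - 1)*(b + 3)*(b - 2)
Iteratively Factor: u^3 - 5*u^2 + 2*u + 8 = (u - 4)*(u^2 - u - 2) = (u - 4)*(u + 1)*(u - 2)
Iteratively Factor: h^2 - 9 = (h - 3)*(h + 3)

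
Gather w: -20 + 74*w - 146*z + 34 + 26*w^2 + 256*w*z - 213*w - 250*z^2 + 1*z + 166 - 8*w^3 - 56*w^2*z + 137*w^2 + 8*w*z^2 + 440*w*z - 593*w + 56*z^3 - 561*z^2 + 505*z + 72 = -8*w^3 + w^2*(163 - 56*z) + w*(8*z^2 + 696*z - 732) + 56*z^3 - 811*z^2 + 360*z + 252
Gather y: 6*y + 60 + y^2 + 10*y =y^2 + 16*y + 60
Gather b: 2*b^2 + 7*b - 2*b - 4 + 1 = 2*b^2 + 5*b - 3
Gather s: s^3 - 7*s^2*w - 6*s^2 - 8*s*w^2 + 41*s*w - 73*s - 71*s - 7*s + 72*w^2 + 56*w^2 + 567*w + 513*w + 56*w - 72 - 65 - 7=s^3 + s^2*(-7*w - 6) + s*(-8*w^2 + 41*w - 151) + 128*w^2 + 1136*w - 144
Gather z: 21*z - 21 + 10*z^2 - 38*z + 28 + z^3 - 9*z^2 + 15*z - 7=z^3 + z^2 - 2*z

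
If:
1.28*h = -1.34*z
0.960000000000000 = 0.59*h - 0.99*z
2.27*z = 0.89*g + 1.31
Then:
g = -2.99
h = 0.63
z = -0.60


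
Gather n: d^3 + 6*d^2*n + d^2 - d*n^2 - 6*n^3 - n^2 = d^3 + 6*d^2*n + d^2 - 6*n^3 + n^2*(-d - 1)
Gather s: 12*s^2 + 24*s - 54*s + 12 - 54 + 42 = 12*s^2 - 30*s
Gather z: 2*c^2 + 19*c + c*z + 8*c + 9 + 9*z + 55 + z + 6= 2*c^2 + 27*c + z*(c + 10) + 70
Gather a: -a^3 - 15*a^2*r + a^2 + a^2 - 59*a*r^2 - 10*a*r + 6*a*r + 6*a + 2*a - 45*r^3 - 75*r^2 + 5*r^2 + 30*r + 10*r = -a^3 + a^2*(2 - 15*r) + a*(-59*r^2 - 4*r + 8) - 45*r^3 - 70*r^2 + 40*r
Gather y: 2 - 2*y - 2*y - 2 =-4*y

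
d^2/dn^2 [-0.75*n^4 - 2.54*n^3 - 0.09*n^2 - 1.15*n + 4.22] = -9.0*n^2 - 15.24*n - 0.18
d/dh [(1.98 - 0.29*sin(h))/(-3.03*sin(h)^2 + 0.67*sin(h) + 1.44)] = (-0.8787*sin(h)^2 + 11.9988*sin(h) - 1.7442)*cos(h)/(9.1809*sin(h)^4 - 4.0602*sin(h)^3 - 8.2775*sin(h)^2 + 1.9296*sin(h) + 2.0736)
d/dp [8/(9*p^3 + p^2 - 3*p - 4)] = 8*(-27*p^2 - 2*p + 3)/(9*p^3 + p^2 - 3*p - 4)^2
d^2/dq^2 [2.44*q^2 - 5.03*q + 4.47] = 4.88000000000000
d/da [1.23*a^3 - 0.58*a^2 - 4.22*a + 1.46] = 3.69*a^2 - 1.16*a - 4.22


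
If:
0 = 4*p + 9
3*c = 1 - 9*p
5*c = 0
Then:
No Solution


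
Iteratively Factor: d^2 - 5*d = (d - 5)*(d)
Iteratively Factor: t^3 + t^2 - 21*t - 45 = (t - 5)*(t^2 + 6*t + 9) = (t - 5)*(t + 3)*(t + 3)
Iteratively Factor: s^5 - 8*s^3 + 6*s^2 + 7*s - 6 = (s + 1)*(s^4 - s^3 - 7*s^2 + 13*s - 6) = (s - 1)*(s + 1)*(s^3 - 7*s + 6) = (s - 1)*(s + 1)*(s + 3)*(s^2 - 3*s + 2) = (s - 1)^2*(s + 1)*(s + 3)*(s - 2)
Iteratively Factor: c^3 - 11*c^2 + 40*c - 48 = (c - 4)*(c^2 - 7*c + 12) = (c - 4)^2*(c - 3)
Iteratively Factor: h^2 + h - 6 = (h - 2)*(h + 3)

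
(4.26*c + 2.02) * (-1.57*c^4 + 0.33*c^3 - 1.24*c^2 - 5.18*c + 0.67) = -6.6882*c^5 - 1.7656*c^4 - 4.6158*c^3 - 24.5716*c^2 - 7.6094*c + 1.3534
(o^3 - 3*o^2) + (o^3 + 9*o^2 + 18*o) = 2*o^3 + 6*o^2 + 18*o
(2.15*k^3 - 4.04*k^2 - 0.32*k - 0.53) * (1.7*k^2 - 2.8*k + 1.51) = 3.655*k^5 - 12.888*k^4 + 14.0145*k^3 - 6.1054*k^2 + 1.0008*k - 0.8003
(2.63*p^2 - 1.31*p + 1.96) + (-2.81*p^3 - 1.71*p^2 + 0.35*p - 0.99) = -2.81*p^3 + 0.92*p^2 - 0.96*p + 0.97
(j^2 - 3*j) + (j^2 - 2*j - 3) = 2*j^2 - 5*j - 3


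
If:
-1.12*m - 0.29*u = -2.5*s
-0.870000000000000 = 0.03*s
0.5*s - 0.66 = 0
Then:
No Solution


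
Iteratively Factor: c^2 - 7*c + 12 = (c - 4)*(c - 3)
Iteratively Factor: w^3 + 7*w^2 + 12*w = (w)*(w^2 + 7*w + 12) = w*(w + 4)*(w + 3)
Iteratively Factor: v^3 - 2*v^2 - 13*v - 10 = (v + 2)*(v^2 - 4*v - 5) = (v + 1)*(v + 2)*(v - 5)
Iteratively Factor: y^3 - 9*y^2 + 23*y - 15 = (y - 3)*(y^2 - 6*y + 5) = (y - 3)*(y - 1)*(y - 5)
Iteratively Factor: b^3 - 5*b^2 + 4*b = (b - 1)*(b^2 - 4*b) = (b - 4)*(b - 1)*(b)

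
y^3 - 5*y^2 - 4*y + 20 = (y - 5)*(y - 2)*(y + 2)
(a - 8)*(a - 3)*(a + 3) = a^3 - 8*a^2 - 9*a + 72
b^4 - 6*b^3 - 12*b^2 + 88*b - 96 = (b - 6)*(b - 2)^2*(b + 4)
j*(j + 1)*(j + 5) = j^3 + 6*j^2 + 5*j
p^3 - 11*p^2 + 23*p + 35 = (p - 7)*(p - 5)*(p + 1)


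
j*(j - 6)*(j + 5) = j^3 - j^2 - 30*j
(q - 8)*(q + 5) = q^2 - 3*q - 40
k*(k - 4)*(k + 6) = k^3 + 2*k^2 - 24*k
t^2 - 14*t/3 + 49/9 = (t - 7/3)^2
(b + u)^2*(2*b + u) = 2*b^3 + 5*b^2*u + 4*b*u^2 + u^3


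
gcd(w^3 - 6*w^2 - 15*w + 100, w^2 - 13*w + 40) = w - 5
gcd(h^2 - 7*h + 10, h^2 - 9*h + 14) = h - 2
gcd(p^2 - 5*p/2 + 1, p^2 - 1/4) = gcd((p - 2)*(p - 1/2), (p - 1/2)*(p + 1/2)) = p - 1/2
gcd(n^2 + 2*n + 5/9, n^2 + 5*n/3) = n + 5/3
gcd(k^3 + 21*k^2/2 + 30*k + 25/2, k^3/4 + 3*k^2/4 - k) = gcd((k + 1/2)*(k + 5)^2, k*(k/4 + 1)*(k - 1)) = 1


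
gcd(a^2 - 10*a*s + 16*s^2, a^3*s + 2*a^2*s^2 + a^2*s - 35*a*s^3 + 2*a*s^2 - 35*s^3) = 1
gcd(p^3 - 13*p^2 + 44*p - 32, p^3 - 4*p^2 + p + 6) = 1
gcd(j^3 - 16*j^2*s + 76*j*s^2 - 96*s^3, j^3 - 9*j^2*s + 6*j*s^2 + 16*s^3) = j^2 - 10*j*s + 16*s^2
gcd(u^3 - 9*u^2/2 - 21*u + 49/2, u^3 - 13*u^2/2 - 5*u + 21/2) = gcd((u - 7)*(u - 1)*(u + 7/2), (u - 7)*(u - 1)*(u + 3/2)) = u^2 - 8*u + 7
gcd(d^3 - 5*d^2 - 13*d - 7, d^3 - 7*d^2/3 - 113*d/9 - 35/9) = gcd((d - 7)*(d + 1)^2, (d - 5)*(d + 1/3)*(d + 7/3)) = 1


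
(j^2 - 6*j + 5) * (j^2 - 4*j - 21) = j^4 - 10*j^3 + 8*j^2 + 106*j - 105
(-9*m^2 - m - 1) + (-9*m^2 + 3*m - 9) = -18*m^2 + 2*m - 10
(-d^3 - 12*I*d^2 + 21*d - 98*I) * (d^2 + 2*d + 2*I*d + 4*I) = -d^5 - 2*d^4 - 14*I*d^4 + 45*d^3 - 28*I*d^3 + 90*d^2 - 56*I*d^2 + 196*d - 112*I*d + 392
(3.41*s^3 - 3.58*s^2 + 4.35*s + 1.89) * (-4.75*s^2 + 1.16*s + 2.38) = -16.1975*s^5 + 20.9606*s^4 - 16.6995*s^3 - 12.4519*s^2 + 12.5454*s + 4.4982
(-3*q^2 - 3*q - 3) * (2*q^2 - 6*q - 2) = -6*q^4 + 12*q^3 + 18*q^2 + 24*q + 6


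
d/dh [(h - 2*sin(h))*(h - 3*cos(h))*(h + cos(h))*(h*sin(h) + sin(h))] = -(h + 1)*(h - 2*sin(h))*(h - 3*cos(h))*(sin(h) - 1)*sin(h) + (h + 1)*(h - 2*sin(h))*(h + cos(h))*(3*sin(h) + 1)*sin(h) - (h + 1)*(h - 3*cos(h))*(h + cos(h))*(2*cos(h) - 1)*sin(h) + (h - 2*sin(h))*(h - 3*cos(h))*(h + cos(h))*(h*cos(h) + sqrt(2)*sin(h + pi/4))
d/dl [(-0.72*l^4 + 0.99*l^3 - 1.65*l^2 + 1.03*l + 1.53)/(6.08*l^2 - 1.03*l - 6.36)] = (-8.7552*l^5 + 8.244*l^4 + 16.2774*l^3 - 23.4521*l^2 + 2.3832*l - 4.9749)/(36.9664*l^4 - 12.5248*l^3 - 76.2767*l^2 + 13.1016*l + 40.4496)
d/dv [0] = 0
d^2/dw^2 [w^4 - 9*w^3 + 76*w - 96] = 6*w*(2*w - 9)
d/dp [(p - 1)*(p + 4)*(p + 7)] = 3*p^2 + 20*p + 17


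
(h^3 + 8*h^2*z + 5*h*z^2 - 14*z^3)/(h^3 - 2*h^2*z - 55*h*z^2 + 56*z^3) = (-h - 2*z)/(-h + 8*z)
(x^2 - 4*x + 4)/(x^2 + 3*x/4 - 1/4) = 4*(x^2 - 4*x + 4)/(4*x^2 + 3*x - 1)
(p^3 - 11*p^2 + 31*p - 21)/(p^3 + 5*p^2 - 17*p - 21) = (p^2 - 8*p + 7)/(p^2 + 8*p + 7)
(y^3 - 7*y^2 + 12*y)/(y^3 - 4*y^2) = (y - 3)/y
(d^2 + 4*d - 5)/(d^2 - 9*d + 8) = (d + 5)/(d - 8)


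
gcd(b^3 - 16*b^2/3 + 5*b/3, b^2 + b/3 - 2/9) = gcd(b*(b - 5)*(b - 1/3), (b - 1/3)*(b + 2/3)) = b - 1/3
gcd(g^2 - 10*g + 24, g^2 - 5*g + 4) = g - 4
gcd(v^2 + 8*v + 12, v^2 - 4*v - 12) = v + 2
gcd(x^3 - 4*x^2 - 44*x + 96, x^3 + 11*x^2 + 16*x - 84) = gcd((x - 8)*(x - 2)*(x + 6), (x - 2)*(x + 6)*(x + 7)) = x^2 + 4*x - 12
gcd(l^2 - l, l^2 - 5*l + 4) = l - 1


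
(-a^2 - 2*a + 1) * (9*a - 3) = -9*a^3 - 15*a^2 + 15*a - 3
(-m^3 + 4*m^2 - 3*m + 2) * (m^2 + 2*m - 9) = -m^5 + 2*m^4 + 14*m^3 - 40*m^2 + 31*m - 18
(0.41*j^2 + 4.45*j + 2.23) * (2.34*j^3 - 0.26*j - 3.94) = 0.9594*j^5 + 10.413*j^4 + 5.1116*j^3 - 2.7724*j^2 - 18.1128*j - 8.7862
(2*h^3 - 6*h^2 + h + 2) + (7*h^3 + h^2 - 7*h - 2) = 9*h^3 - 5*h^2 - 6*h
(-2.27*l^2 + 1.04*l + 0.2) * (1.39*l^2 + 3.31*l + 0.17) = -3.1553*l^4 - 6.0681*l^3 + 3.3345*l^2 + 0.8388*l + 0.034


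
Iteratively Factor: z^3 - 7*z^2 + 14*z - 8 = (z - 4)*(z^2 - 3*z + 2) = (z - 4)*(z - 1)*(z - 2)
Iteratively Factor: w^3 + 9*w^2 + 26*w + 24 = (w + 4)*(w^2 + 5*w + 6) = (w + 3)*(w + 4)*(w + 2)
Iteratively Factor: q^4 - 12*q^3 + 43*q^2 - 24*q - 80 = (q - 5)*(q^3 - 7*q^2 + 8*q + 16) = (q - 5)*(q - 4)*(q^2 - 3*q - 4) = (q - 5)*(q - 4)*(q + 1)*(q - 4)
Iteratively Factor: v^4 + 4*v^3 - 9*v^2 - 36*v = (v + 4)*(v^3 - 9*v) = v*(v + 4)*(v^2 - 9) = v*(v - 3)*(v + 4)*(v + 3)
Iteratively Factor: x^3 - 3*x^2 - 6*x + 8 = (x - 1)*(x^2 - 2*x - 8) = (x - 1)*(x + 2)*(x - 4)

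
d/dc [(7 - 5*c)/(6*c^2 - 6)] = (5*c^2 - 14*c + 5)/(6*(c^4 - 2*c^2 + 1))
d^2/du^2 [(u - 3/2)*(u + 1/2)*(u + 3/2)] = 6*u + 1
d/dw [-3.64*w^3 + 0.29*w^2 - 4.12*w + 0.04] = -10.92*w^2 + 0.58*w - 4.12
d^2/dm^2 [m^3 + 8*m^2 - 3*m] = 6*m + 16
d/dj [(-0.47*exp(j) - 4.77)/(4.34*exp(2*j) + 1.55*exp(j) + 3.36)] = (2.0398*exp(2*j) + 41.4036*exp(j) + 5.8143)*exp(j)/(18.8356*exp(4*j) + 13.454*exp(3*j) + 31.5673*exp(2*j) + 10.416*exp(j) + 11.2896)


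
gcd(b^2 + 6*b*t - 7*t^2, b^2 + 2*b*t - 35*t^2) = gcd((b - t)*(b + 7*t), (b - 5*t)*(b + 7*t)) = b + 7*t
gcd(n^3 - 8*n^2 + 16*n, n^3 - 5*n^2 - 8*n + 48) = n^2 - 8*n + 16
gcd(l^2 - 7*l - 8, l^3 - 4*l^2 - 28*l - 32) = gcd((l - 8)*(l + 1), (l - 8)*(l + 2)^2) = l - 8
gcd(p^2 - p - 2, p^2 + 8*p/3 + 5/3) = p + 1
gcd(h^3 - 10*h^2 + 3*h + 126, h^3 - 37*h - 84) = h^2 - 4*h - 21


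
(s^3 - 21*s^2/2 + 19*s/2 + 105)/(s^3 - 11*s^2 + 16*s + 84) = (s + 5/2)/(s + 2)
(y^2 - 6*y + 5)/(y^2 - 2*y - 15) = (y - 1)/(y + 3)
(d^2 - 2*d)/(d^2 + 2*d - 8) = d/(d + 4)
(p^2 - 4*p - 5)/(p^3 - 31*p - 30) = (p - 5)/(p^2 - p - 30)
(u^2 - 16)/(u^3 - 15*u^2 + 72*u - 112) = (u + 4)/(u^2 - 11*u + 28)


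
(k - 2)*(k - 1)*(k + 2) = k^3 - k^2 - 4*k + 4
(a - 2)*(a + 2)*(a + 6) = a^3 + 6*a^2 - 4*a - 24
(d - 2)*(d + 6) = d^2 + 4*d - 12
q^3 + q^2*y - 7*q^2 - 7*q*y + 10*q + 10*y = (q - 5)*(q - 2)*(q + y)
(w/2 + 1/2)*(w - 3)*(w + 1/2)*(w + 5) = w^4/2 + 7*w^3/4 - 23*w^2/4 - 43*w/4 - 15/4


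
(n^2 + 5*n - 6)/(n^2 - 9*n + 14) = (n^2 + 5*n - 6)/(n^2 - 9*n + 14)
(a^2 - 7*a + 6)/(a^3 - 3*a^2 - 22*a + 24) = 1/(a + 4)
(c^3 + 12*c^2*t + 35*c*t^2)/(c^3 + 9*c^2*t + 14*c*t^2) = (c + 5*t)/(c + 2*t)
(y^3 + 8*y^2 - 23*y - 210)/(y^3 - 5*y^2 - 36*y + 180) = (y + 7)/(y - 6)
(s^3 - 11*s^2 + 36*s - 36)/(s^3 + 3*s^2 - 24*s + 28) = (s^2 - 9*s + 18)/(s^2 + 5*s - 14)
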